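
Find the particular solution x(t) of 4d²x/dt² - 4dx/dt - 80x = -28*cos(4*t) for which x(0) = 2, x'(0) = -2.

Divide through by 4: x'' - x' - 20x = -7*cos(4*t).
Characteristic equation r² - r - 20 = 0 factors as (r + 4)(r - 5) = 0, so r = -4, 5.
Hence x_h = C1*exp(-4*t) + C2*exp(5*t).
Try x_p = A*cos(4*t) + B*sin(4*t). Substituting and equating the coefficients of cos(4t) and sin(4t) gives A = 63/328, B = 7/328, so x_p = 7*sin(4*t)/328 + 63*cos(4*t)/328.
General solution: x = 7*sin(4*t)/328 + 63*cos(4*t)/328 + C1*exp(-4*t) + C2*exp(5*t).
Apply the initial conditions: x(0) = 63/328 + C1 + C2 = 2 and x'(0) = 7/82 - 4*C1 + 5*C2 = -2. Solving gives C1 = 89/72, C2 = 211/369.

x = 7*sin(4*t)/328 + 63*cos(4*t)/328 + 89*exp(-4*t)/72 + 211*exp(5*t)/369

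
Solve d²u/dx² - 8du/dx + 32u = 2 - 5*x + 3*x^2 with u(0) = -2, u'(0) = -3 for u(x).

u = 15/512 - 7*x/64 + 3*x**2/32 - 1039*cos(4*x)*exp(4*x)/512 + 669*exp(4*x)*sin(4*x)/512

Characteristic equation r² - 8r + 32 = 0 has discriminant (-8)² - 4·(32) = -64 < 0, so r = 4 ± 4i.
Hence u_h = C1*cos(4*x)*exp(4*x) + C2*exp(4*x)*sin(4*x).
For the particular solution try u_p = A0 + A1*x + A2*x^2. Substituting and matching coefficients of each power of x gives A0 = 15/512, A1 = -7/64, A2 = 3/32, so u_p = 15/512 - 7*x/64 + 3*x^2/32.
General solution: u = 15/512 - 7*x/64 + 3*x^2/32 + C1*cos(4*x)*exp(4*x) + C2*exp(4*x)*sin(4*x).
Apply the initial conditions: u(0) = 15/512 + C1 = -2 and u'(0) = -7/64 + 4*C1 + 4*C2 = -3. Solving gives C1 = -1039/512, C2 = 669/512.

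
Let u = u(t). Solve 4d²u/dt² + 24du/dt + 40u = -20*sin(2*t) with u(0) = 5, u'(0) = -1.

Divide through by 4: u'' + 6u' + 10u = -5*sin(2*t).
Characteristic equation r² + 6r + 10 = 0 has discriminant (6)² - 4·(10) = -4 < 0, so r = -3 ± i.
Hence u_h = C1*cos(t)*exp(-3*t) + C2*exp(-3*t)*sin(t).
Try u_p = A*cos(2*t) + B*sin(2*t). Substituting and equating the coefficients of cos(2t) and sin(2t) gives A = 1/3, B = -1/6, so u_p = -sin(2*t)/6 + cos(2*t)/3.
General solution: u = -sin(2*t)/6 + cos(2*t)/3 + C1*cos(t)*exp(-3*t) + C2*exp(-3*t)*sin(t).
Apply the initial conditions: u(0) = 1/3 + C1 = 5 and u'(0) = -1/3 + C2 - 3*C1 = -1. Solving gives C1 = 14/3, C2 = 40/3.

u = -sin(2*t)/6 + cos(2*t)/3 + 14*cos(t)*exp(-3*t)/3 + 40*exp(-3*t)*sin(t)/3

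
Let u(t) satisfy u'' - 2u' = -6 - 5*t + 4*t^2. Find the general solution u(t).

Characteristic equation r² - 2r = 0 factors as (r - 2)r = 0, so r = 2, 0.
Hence u_h = C1*exp(2*t) + C2.
Since 0 is a characteristic root (multiplicity 1), multiply the polynomial trial by t: try u_p = t*(A0 + A1*t + A2*t^2). Substituting and matching coefficients of each power of t gives A0 = 13/4, A1 = 1/4, A2 = -2/3, so u_p = -2*t^3/3 + t^2/4 + 13*t/4.

u = C2 - 2*t**3/3 + t**2/4 + 13*t/4 + C1*exp(2*t)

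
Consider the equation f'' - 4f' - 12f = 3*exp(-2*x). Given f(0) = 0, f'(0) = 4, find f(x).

Characteristic equation r² - 4r - 12 = 0 factors as (r + 2)(r - 6) = 0, so r = -2, 6.
Hence f_h = C1*exp(-2*x) + C2*exp(6*x).
Since exp(-2*x) solves the homogeneous equation (r = -2 is a root of multiplicity 1), multiply the trial by x. Try f_p = A*x*exp(-2*x). Substituting into the equation and dividing by exp(-2*x) gives A = -3/8, so f_p = -3*x*exp(-2*x)/8.
General solution: f = C1*exp(-2*x) + C2*exp(6*x) - 3*x*exp(-2*x)/8.
Apply the initial conditions: f(0) = C1 + C2 = 0 and f'(0) = -3/8 - 2*C1 + 6*C2 = 4. Solving gives C1 = -35/64, C2 = 35/64.

f = -35*exp(-2*x)/64 + 35*exp(6*x)/64 - 3*x*exp(-2*x)/8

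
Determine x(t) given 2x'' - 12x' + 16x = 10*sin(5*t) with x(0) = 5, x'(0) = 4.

x = -221*exp(4*t)/82 - 85*sin(5*t)/1189 + 150*cos(5*t)/1189 + 439*exp(2*t)/58

Divide through by 2: x'' - 6x' + 8x = 5*sin(5*t).
Characteristic equation r² - 6r + 8 = 0 factors as (r - 2)(r - 4) = 0, so r = 2, 4.
Hence x_h = C1*exp(2*t) + C2*exp(4*t).
Try x_p = A*cos(5*t) + B*sin(5*t). Substituting and equating the coefficients of cos(5t) and sin(5t) gives A = 150/1189, B = -85/1189, so x_p = -85*sin(5*t)/1189 + 150*cos(5*t)/1189.
General solution: x = -85*sin(5*t)/1189 + 150*cos(5*t)/1189 + C1*exp(2*t) + C2*exp(4*t).
Apply the initial conditions: x(0) = 150/1189 + C1 + C2 = 5 and x'(0) = -425/1189 + 2*C1 + 4*C2 = 4. Solving gives C1 = 439/58, C2 = -221/82.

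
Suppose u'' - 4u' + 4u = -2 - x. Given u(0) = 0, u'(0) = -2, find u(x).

u = -3/4 - x/4 + 3*exp(2*x)/4 - 13*x*exp(2*x)/4

Characteristic equation r² - 4r + 4 = 0 has discriminant (-4)² - 4·(4) = 0, so r = 2 is a repeated root.
Hence u_h = (C1 + C2*x)*exp(2*x).
For the particular solution try u_p = A0 + A1*x. Substituting and matching coefficients of each power of x gives A0 = -3/4, A1 = -1/4, so u_p = -3/4 - x/4.
General solution: u = -3/4 - x/4 + C1*exp(2*x) + C2*x*exp(2*x).
Apply the initial conditions: u(0) = -3/4 + C1 = 0 and u'(0) = -1/4 + C2 + 2*C1 = -2. Solving gives C1 = 3/4, C2 = -13/4.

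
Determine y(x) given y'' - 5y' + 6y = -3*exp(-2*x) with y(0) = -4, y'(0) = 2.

Characteristic equation r² - 5r + 6 = 0 factors as (r - 2)(r - 3) = 0, so r = 2, 3.
Hence y_h = C1*exp(2*x) + C2*exp(3*x).
Try y_p = A*exp(-2*x). Substituting into the equation and dividing by exp(-2*x) gives A = -3/20, so y_p = -3*exp(-2*x)/20.
General solution: y = -3*exp(-2*x)/20 + C1*exp(2*x) + C2*exp(3*x).
Apply the initial conditions: y(0) = -3/20 + C1 + C2 = -4 and y'(0) = 3/10 + 2*C1 + 3*C2 = 2. Solving gives C1 = -53/4, C2 = 47/5.

y = -53*exp(2*x)/4 - 3*exp(-2*x)/20 + 47*exp(3*x)/5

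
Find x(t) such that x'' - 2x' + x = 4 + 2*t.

Characteristic equation r² - 2r + 1 = 0 has discriminant (-2)² - 4·(1) = 0, so r = 1 is a repeated root.
Hence x_h = (C1 + C2*t)*exp(t).
For the particular solution try x_p = A0 + A1*t. Substituting and matching coefficients of each power of t gives A0 = 8, A1 = 2, so x_p = 8 + 2*t.

x = 8 + 2*t + C1*exp(t) + C2*t*exp(t)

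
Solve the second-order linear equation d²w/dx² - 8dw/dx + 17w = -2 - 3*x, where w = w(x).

w = -58/289 - 3*x/17 + C1*cos(x)*exp(4*x) + C2*exp(4*x)*sin(x)

Characteristic equation r² - 8r + 17 = 0 has discriminant (-8)² - 4·(17) = -4 < 0, so r = 4 ± i.
Hence w_h = C1*cos(x)*exp(4*x) + C2*exp(4*x)*sin(x).
For the particular solution try w_p = A0 + A1*x. Substituting and matching coefficients of each power of x gives A0 = -58/289, A1 = -3/17, so w_p = -58/289 - 3*x/17.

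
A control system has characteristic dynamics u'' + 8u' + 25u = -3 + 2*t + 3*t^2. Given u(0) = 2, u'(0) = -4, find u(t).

u = -2041/15625 + 2*t/625 + 3*t**2/25 + 23538*exp(-4*t)*sin(3*t)/15625 + 33291*cos(3*t)*exp(-4*t)/15625

Characteristic equation r² + 8r + 25 = 0 has discriminant (8)² - 4·(25) = -36 < 0, so r = -4 ± 3i.
Hence u_h = C1*cos(3*t)*exp(-4*t) + C2*exp(-4*t)*sin(3*t).
For the particular solution try u_p = A0 + A1*t + A2*t^2. Substituting and matching coefficients of each power of t gives A0 = -2041/15625, A1 = 2/625, A2 = 3/25, so u_p = -2041/15625 + 2*t/625 + 3*t^2/25.
General solution: u = -2041/15625 + 2*t/625 + 3*t^2/25 + C1*cos(3*t)*exp(-4*t) + C2*exp(-4*t)*sin(3*t).
Apply the initial conditions: u(0) = -2041/15625 + C1 = 2 and u'(0) = 2/625 - 4*C1 + 3*C2 = -4. Solving gives C1 = 33291/15625, C2 = 23538/15625.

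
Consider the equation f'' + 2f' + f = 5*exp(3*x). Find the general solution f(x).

f = 5*exp(3*x)/16 + C1*exp(-x) + C2*x*exp(-x)

Characteristic equation r² + 2r + 1 = 0 has discriminant (2)² - 4·(1) = 0, so r = -1 is a repeated root.
Hence f_h = (C1 + C2*x)*exp(-x).
Try f_p = A*exp(3*x). Substituting into the equation and dividing by exp(3*x) gives A = 5/16, so f_p = 5*exp(3*x)/16.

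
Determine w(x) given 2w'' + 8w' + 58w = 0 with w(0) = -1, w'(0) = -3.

Divide through by 2: w'' + 4w' + 29w = 0.
Characteristic equation r² + 4r + 29 = 0 has discriminant (4)² - 4·(29) = -100 < 0, so r = -2 ± 5i.
Hence w_h = C1*cos(5*x)*exp(-2*x) + C2*exp(-2*x)*sin(5*x).
Apply the initial conditions: w(0) = C1 = -1 and w'(0) = -2*C1 + 5*C2 = -3. Solving gives C1 = -1, C2 = -1.

w = -cos(5*x)*exp(-2*x) - exp(-2*x)*sin(5*x)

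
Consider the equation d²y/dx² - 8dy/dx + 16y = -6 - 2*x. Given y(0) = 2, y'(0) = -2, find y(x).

y = -7/16 - x/8 + 39*exp(4*x)/16 - 93*x*exp(4*x)/8

Characteristic equation r² - 8r + 16 = 0 has discriminant (-8)² - 4·(16) = 0, so r = 4 is a repeated root.
Hence y_h = (C1 + C2*x)*exp(4*x).
For the particular solution try y_p = A0 + A1*x. Substituting and matching coefficients of each power of x gives A0 = -7/16, A1 = -1/8, so y_p = -7/16 - x/8.
General solution: y = -7/16 - x/8 + C1*exp(4*x) + C2*x*exp(4*x).
Apply the initial conditions: y(0) = -7/16 + C1 = 2 and y'(0) = -1/8 + C2 + 4*C1 = -2. Solving gives C1 = 39/16, C2 = -93/8.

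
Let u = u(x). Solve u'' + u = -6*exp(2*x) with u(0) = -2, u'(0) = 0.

Characteristic equation r² + 1 = 0 has discriminant (0)² - 4·(1) = -4 < 0, so r = ± i.
Hence u_h = C1*cos(x) + C2*sin(x).
Try u_p = A*exp(2*x). Substituting into the equation and dividing by exp(2*x) gives A = -6/5, so u_p = -6*exp(2*x)/5.
General solution: u = -6*exp(2*x)/5 + C1*cos(x) + C2*sin(x).
Apply the initial conditions: u(0) = -6/5 + C1 = -2 and u'(0) = -12/5 + C2 = 0. Solving gives C1 = -4/5, C2 = 12/5.

u = -6*exp(2*x)/5 - 4*cos(x)/5 + 12*sin(x)/5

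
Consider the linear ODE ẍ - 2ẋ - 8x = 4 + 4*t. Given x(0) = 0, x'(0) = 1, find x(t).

Characteristic equation r² - 2r - 8 = 0 factors as (r - 4)(r + 2) = 0, so r = 4, -2.
Hence x_h = C1*exp(4*t) + C2*exp(-2*t).
For the particular solution try x_p = A0 + A1*t. Substituting and matching coefficients of each power of t gives A0 = -3/8, A1 = -1/2, so x_p = -3/8 - t/2.
General solution: x = -3/8 - t/2 + C1*exp(4*t) + C2*exp(-2*t).
Apply the initial conditions: x(0) = -3/8 + C1 + C2 = 0 and x'(0) = -1/2 - 2*C2 + 4*C1 = 1. Solving gives C1 = 3/8, C2 = 0.

x = -3/8 - t/2 + 3*exp(4*t)/8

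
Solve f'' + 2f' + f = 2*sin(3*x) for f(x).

f = -4*sin(3*x)/25 - 3*cos(3*x)/25 + C1*exp(-x) + C2*x*exp(-x)

Characteristic equation r² + 2r + 1 = 0 has discriminant (2)² - 4·(1) = 0, so r = -1 is a repeated root.
Hence f_h = (C1 + C2*x)*exp(-x).
Try f_p = A*cos(3*x) + B*sin(3*x). Substituting and equating the coefficients of cos(3x) and sin(3x) gives A = -3/25, B = -4/25, so f_p = -4*sin(3*x)/25 - 3*cos(3*x)/25.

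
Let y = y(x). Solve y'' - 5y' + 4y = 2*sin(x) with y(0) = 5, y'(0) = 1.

Characteristic equation r² - 5r + 4 = 0 factors as (r - 1)(r - 4) = 0, so r = 1, 4.
Hence y_h = C1*exp(x) + C2*exp(4*x).
Try y_p = A*cos(x) + B*sin(x). Substituting and equating the coefficients of cos(x) and sin(x) gives A = 5/17, B = 3/17, so y_p = 3*sin(x)/17 + 5*cos(x)/17.
General solution: y = 3*sin(x)/17 + 5*cos(x)/17 + C1*exp(x) + C2*exp(4*x).
Apply the initial conditions: y(0) = 5/17 + C1 + C2 = 5 and y'(0) = 3/17 + C1 + 4*C2 = 1. Solving gives C1 = 6, C2 = -22/17.

y = 6*exp(x) - 22*exp(4*x)/17 + 3*sin(x)/17 + 5*cos(x)/17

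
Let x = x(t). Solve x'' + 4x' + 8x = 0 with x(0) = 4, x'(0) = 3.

Characteristic equation r² + 4r + 8 = 0 has discriminant (4)² - 4·(8) = -16 < 0, so r = -2 ± 2i.
Hence x_h = C1*cos(2*t)*exp(-2*t) + C2*exp(-2*t)*sin(2*t).
Apply the initial conditions: x(0) = C1 = 4 and x'(0) = -2*C1 + 2*C2 = 3. Solving gives C1 = 4, C2 = 11/2.

x = 4*cos(2*t)*exp(-2*t) + 11*exp(-2*t)*sin(2*t)/2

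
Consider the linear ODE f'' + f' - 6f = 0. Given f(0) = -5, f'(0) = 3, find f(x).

Characteristic equation r² + r - 6 = 0 factors as (r + 3)(r - 2) = 0, so r = -3, 2.
Hence f_h = C1*exp(-3*x) + C2*exp(2*x).
Apply the initial conditions: f(0) = C1 + C2 = -5 and f'(0) = -3*C1 + 2*C2 = 3. Solving gives C1 = -13/5, C2 = -12/5.

f = -13*exp(-3*x)/5 - 12*exp(2*x)/5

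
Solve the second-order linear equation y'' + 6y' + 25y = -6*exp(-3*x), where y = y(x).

y = -3*exp(-3*x)/8 + C1*cos(4*x)*exp(-3*x) + C2*exp(-3*x)*sin(4*x)

Characteristic equation r² + 6r + 25 = 0 has discriminant (6)² - 4·(25) = -64 < 0, so r = -3 ± 4i.
Hence y_h = C1*cos(4*x)*exp(-3*x) + C2*exp(-3*x)*sin(4*x).
Try y_p = A*exp(-3*x). Substituting into the equation and dividing by exp(-3*x) gives A = -3/8, so y_p = -3*exp(-3*x)/8.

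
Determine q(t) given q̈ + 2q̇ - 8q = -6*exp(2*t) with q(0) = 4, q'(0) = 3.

Characteristic equation r² + 2r - 8 = 0 factors as (r + 4)(r - 2) = 0, so r = -4, 2.
Hence q_h = C1*exp(-4*t) + C2*exp(2*t).
Since exp(2*t) solves the homogeneous equation (r = 2 is a root of multiplicity 1), multiply the trial by t. Try q_p = A*t*exp(2*t). Substituting into the equation and dividing by exp(2*t) gives A = -1, so q_p = -t*exp(2*t).
General solution: q = C1*exp(-4*t) + C2*exp(2*t) - t*exp(2*t).
Apply the initial conditions: q(0) = C1 + C2 = 4 and q'(0) = -1 - 4*C1 + 2*C2 = 3. Solving gives C1 = 2/3, C2 = 10/3.

q = 2*exp(-4*t)/3 + 10*exp(2*t)/3 - t*exp(2*t)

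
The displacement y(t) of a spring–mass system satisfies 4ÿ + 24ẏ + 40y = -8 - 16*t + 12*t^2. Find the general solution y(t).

Divide through by 4: y'' + 6y' + 10y = -2 - 4*t + 3*t^2.
Characteristic equation r² + 6r + 10 = 0 has discriminant (6)² - 4·(10) = -4 < 0, so r = -3 ± i.
Hence y_h = C1*cos(t)*exp(-3*t) + C2*exp(-3*t)*sin(t).
For the particular solution try y_p = A0 + A1*t + A2*t^2. Substituting and matching coefficients of each power of t gives A0 = 49/250, A1 = -19/25, A2 = 3/10, so y_p = 49/250 - 19*t/25 + 3*t^2/10.

y = 49/250 - 19*t/25 + 3*t**2/10 + C1*cos(t)*exp(-3*t) + C2*exp(-3*t)*sin(t)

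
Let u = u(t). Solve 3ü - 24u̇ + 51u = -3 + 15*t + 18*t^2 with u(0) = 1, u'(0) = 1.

u = 955/4913 + 6*t**2/17 + 181*t/289 - 13996*exp(4*t)*sin(t)/4913 + 3958*cos(t)*exp(4*t)/4913

Divide through by 3: u'' - 8u' + 17u = -1 + 5*t + 6*t^2.
Characteristic equation r² - 8r + 17 = 0 has discriminant (-8)² - 4·(17) = -4 < 0, so r = 4 ± i.
Hence u_h = C1*cos(t)*exp(4*t) + C2*exp(4*t)*sin(t).
For the particular solution try u_p = A0 + A1*t + A2*t^2. Substituting and matching coefficients of each power of t gives A0 = 9*2**(3/166)*3**(75/83)*5**(7/83)*7**(147/332)/343, A1 = 181/289, A2 = 6/17, so u_p = 955/4913 + 6*t^2/17 + 181*t/289.
General solution: u = 955/4913 + 6*t^2/17 + 181*t/289 + C1*cos(t)*exp(4*t) + C2*exp(4*t)*sin(t).
Apply the initial conditions: u(0) = 955/4913 + C1 = 1 and u'(0) = 181/289 + C2 + 4*C1 = 1. Solving gives C1 = 3958/4913, C2 = -13996/4913.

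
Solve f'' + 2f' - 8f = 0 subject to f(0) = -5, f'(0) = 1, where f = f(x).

f = -19*exp(2*x)/6 - 11*exp(-4*x)/6

Characteristic equation r² + 2r - 8 = 0 factors as (r + 4)(r - 2) = 0, so r = -4, 2.
Hence f_h = C1*exp(-4*x) + C2*exp(2*x).
Apply the initial conditions: f(0) = C1 + C2 = -5 and f'(0) = -4*C1 + 2*C2 = 1. Solving gives C1 = -11/6, C2 = -19/6.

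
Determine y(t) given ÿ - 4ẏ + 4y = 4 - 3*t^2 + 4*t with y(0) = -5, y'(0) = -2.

y = 7/8 - 47*exp(2*t)/8 - 3*t**2/4 - t/2 + 41*t*exp(2*t)/4

Characteristic equation r² - 4r + 4 = 0 has discriminant (-4)² - 4·(4) = 0, so r = 2 is a repeated root.
Hence y_h = (C1 + C2*t)*exp(2*t).
For the particular solution try y_p = A0 + A1*t + A2*t^2. Substituting and matching coefficients of each power of t gives A0 = 7/8, A1 = -1/2, A2 = -3/4, so y_p = 7/8 - 3*t^2/4 - t/2.
General solution: y = 7/8 - 3*t^2/4 - t/2 + C1*exp(2*t) + C2*t*exp(2*t).
Apply the initial conditions: y(0) = 7/8 + C1 = -5 and y'(0) = -1/2 + C2 + 2*C1 = -2. Solving gives C1 = -47/8, C2 = 41/4.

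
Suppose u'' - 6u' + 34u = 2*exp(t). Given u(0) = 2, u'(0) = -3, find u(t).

Characteristic equation r² - 6r + 34 = 0 has discriminant (-6)² - 4·(34) = -100 < 0, so r = 3 ± 5i.
Hence u_h = C1*cos(5*t)*exp(3*t) + C2*exp(3*t)*sin(5*t).
Try u_p = A*exp(t). Substituting into the equation and dividing by exp(t) gives A = 2/29, so u_p = 2*exp(t)/29.
General solution: u = 2*exp(t)/29 + C1*cos(5*t)*exp(3*t) + C2*exp(3*t)*sin(5*t).
Apply the initial conditions: u(0) = 2/29 + C1 = 2 and u'(0) = 2/29 + 3*C1 + 5*C2 = -3. Solving gives C1 = 56/29, C2 = -257/145.

u = 2*exp(t)/29 - 257*exp(3*t)*sin(5*t)/145 + 56*cos(5*t)*exp(3*t)/29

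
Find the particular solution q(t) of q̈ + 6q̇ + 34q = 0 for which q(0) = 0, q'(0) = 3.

q = 3*exp(-3*t)*sin(5*t)/5

Characteristic equation r² + 6r + 34 = 0 has discriminant (6)² - 4·(34) = -100 < 0, so r = -3 ± 5i.
Hence q_h = C1*cos(5*t)*exp(-3*t) + C2*exp(-3*t)*sin(5*t).
Apply the initial conditions: q(0) = C1 = 0 and q'(0) = -3*C1 + 5*C2 = 3. Solving gives C1 = 0, C2 = 3/5.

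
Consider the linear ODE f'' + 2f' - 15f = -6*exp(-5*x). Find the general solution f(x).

f = C1*exp(3*x) + C2*exp(-5*x) + 3*x*exp(-5*x)/4

Characteristic equation r² + 2r - 15 = 0 factors as (r - 3)(r + 5) = 0, so r = 3, -5.
Hence f_h = C1*exp(3*x) + C2*exp(-5*x).
Since exp(-5*x) solves the homogeneous equation (r = -5 is a root of multiplicity 1), multiply the trial by x. Try f_p = A*x*exp(-5*x). Substituting into the equation and dividing by exp(-5*x) gives A = 3/4, so f_p = 3*x*exp(-5*x)/4.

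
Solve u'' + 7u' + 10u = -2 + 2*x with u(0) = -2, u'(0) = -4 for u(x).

u = -17/50 - 25*exp(-2*x)/6 + x/5 + 188*exp(-5*x)/75

Characteristic equation r² + 7r + 10 = 0 factors as (r + 5)(r + 2) = 0, so r = -5, -2.
Hence u_h = C1*exp(-5*x) + C2*exp(-2*x).
For the particular solution try u_p = A0 + A1*x. Substituting and matching coefficients of each power of x gives A0 = -17/50, A1 = 1/5, so u_p = -17/50 + x/5.
General solution: u = -17/50 + x/5 + C1*exp(-5*x) + C2*exp(-2*x).
Apply the initial conditions: u(0) = -17/50 + C1 + C2 = -2 and u'(0) = 1/5 - 5*C1 - 2*C2 = -4. Solving gives C1 = 188/75, C2 = -25/6.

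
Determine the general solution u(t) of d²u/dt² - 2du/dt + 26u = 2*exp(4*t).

u = exp(4*t)/17 + C1*cos(5*t)*exp(t) + C2*exp(t)*sin(5*t)

Characteristic equation r² - 2r + 26 = 0 has discriminant (-2)² - 4·(26) = -100 < 0, so r = 1 ± 5i.
Hence u_h = C1*cos(5*t)*exp(t) + C2*exp(t)*sin(5*t).
Try u_p = A*exp(4*t). Substituting into the equation and dividing by exp(4*t) gives A = 1/17, so u_p = exp(4*t)/17.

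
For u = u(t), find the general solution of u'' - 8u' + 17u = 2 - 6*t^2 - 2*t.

Characteristic equation r² - 8r + 17 = 0 has discriminant (-8)² - 4·(17) = -4 < 0, so r = 4 ± i.
Hence u_h = C1*cos(t)*exp(4*t) + C2*exp(4*t)*sin(t).
For the particular solution try u_p = A0 + A1*t + A2*t^2. Substituting and matching coefficients of each power of t gives A0 = -258/4913, A1 = -130/289, A2 = -6/17, so u_p = -258/4913 - 130*t/289 - 6*t^2/17.

u = -258/4913 - 130*t/289 - 6*t**2/17 + C1*cos(t)*exp(4*t) + C2*exp(4*t)*sin(t)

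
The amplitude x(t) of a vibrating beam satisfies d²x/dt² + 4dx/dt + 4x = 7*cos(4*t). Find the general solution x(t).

Characteristic equation r² + 4r + 4 = 0 has discriminant (4)² - 4·(4) = 0, so r = -2 is a repeated root.
Hence x_h = (C1 + C2*t)*exp(-2*t).
Try x_p = A*cos(4*t) + B*sin(4*t). Substituting and equating the coefficients of cos(4t) and sin(4t) gives A = -21/100, B = 7/25, so x_p = -21*cos(4*t)/100 + 7*sin(4*t)/25.

x = -21*cos(4*t)/100 + 7*sin(4*t)/25 + C1*exp(-2*t) + C2*t*exp(-2*t)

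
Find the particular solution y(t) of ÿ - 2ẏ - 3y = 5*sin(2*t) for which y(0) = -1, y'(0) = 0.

Characteristic equation r² - 2r - 3 = 0 factors as (r - 3)(r + 1) = 0, so r = 3, -1.
Hence y_h = C1*exp(3*t) + C2*exp(-t).
Try y_p = A*cos(2*t) + B*sin(2*t). Substituting and equating the coefficients of cos(2t) and sin(2t) gives A = 4/13, B = -7/13, so y_p = -7*sin(2*t)/13 + 4*cos(2*t)/13.
General solution: y = -7*sin(2*t)/13 + 4*cos(2*t)/13 + C1*exp(3*t) + C2*exp(-t).
Apply the initial conditions: y(0) = 4/13 + C1 + C2 = -1 and y'(0) = -14/13 - C2 + 3*C1 = 0. Solving gives C1 = -3/52, C2 = -5/4.

y = -7*sin(2*t)/13 - 5*exp(-t)/4 - 3*exp(3*t)/52 + 4*cos(2*t)/13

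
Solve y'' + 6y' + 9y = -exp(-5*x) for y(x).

y = -exp(-5*x)/4 + C1*exp(-3*x) + C2*x*exp(-3*x)

Characteristic equation r² + 6r + 9 = 0 has discriminant (6)² - 4·(9) = 0, so r = -3 is a repeated root.
Hence y_h = (C1 + C2*x)*exp(-3*x).
Try y_p = A*exp(-5*x). Substituting into the equation and dividing by exp(-5*x) gives A = -1/4, so y_p = -exp(-5*x)/4.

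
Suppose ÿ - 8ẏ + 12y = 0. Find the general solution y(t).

Characteristic equation r² - 8r + 12 = 0 factors as (r - 6)(r - 2) = 0, so r = 6, 2.
Hence y_h = C1*exp(6*t) + C2*exp(2*t).

y = C1*exp(6*t) + C2*exp(2*t)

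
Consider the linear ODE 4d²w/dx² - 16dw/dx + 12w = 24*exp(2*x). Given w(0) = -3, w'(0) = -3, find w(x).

w = -6*exp(2*x) + 3*exp(3*x)

Divide through by 4: w'' - 4w' + 3w = 6*exp(2*x).
Characteristic equation r² - 4r + 3 = 0 factors as (r - 1)(r - 3) = 0, so r = 1, 3.
Hence w_h = C1*exp(x) + C2*exp(3*x).
Try w_p = A*exp(2*x). Substituting into the equation and dividing by exp(2*x) gives A = -6, so w_p = -6*exp(2*x).
General solution: w = -6*exp(2*x) + C1*exp(x) + C2*exp(3*x).
Apply the initial conditions: w(0) = -6 + C1 + C2 = -3 and w'(0) = -12 + C1 + 3*C2 = -3. Solving gives C1 = 0, C2 = 3.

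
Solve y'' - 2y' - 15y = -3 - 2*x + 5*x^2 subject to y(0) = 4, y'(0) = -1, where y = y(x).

Characteristic equation r² - 2r - 15 = 0 factors as (r - 5)(r + 3) = 0, so r = 5, -3.
Hence y_h = C1*exp(5*x) + C2*exp(-3*x).
For the particular solution try y_p = A0 + A1*x + A2*x^2. Substituting and matching coefficients of each power of x gives A0 = 17/135, A1 = 2/9, A2 = -1/3, so y_p = 17/135 - x^2/3 + 2*x/9.
General solution: y = 17/135 - x^2/3 + 2*x/9 + C1*exp(5*x) + C2*exp(-3*x).
Apply the initial conditions: y(0) = 17/135 + C1 + C2 = 4 and y'(0) = 2/9 - 3*C2 + 5*C1 = -1. Solving gives C1 = 13/10, C2 = 139/54.

y = 17/135 - x**2/3 + 2*x/9 + 13*exp(5*x)/10 + 139*exp(-3*x)/54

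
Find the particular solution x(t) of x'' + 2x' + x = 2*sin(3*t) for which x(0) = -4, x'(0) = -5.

x = -97*exp(-t)/25 - 4*sin(3*t)/25 - 3*cos(3*t)/25 - 42*t*exp(-t)/5

Characteristic equation r² + 2r + 1 = 0 has discriminant (2)² - 4·(1) = 0, so r = -1 is a repeated root.
Hence x_h = (C1 + C2*t)*exp(-t).
Try x_p = A*cos(3*t) + B*sin(3*t). Substituting and equating the coefficients of cos(3t) and sin(3t) gives A = -3/25, B = -4/25, so x_p = -4*sin(3*t)/25 - 3*cos(3*t)/25.
General solution: x = -4*sin(3*t)/25 - 3*cos(3*t)/25 + C1*exp(-t) + C2*t*exp(-t).
Apply the initial conditions: x(0) = -3/25 + C1 = -4 and x'(0) = -12/25 + C2 - C1 = -5. Solving gives C1 = -97/25, C2 = -42/5.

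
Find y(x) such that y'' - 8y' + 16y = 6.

Characteristic equation r² - 8r + 16 = 0 has discriminant (-8)² - 4·(16) = 0, so r = 4 is a repeated root.
Hence y_h = (C1 + C2*x)*exp(4*x).
For the particular solution try y_p = A0. Substituting and matching coefficients of each power of x gives A0 = 3/8, so y_p = 3/8.

y = 3/8 + C1*exp(4*x) + C2*x*exp(4*x)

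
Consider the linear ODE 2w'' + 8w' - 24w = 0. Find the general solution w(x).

w = C1*exp(-6*x) + C2*exp(2*x)

Divide through by 2: w'' + 4w' - 12w = 0.
Characteristic equation r² + 4r - 12 = 0 factors as (r + 6)(r - 2) = 0, so r = -6, 2.
Hence w_h = C1*exp(-6*x) + C2*exp(2*x).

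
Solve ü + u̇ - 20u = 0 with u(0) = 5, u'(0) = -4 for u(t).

Characteristic equation r² + r - 20 = 0 factors as (r - 4)(r + 5) = 0, so r = 4, -5.
Hence u_h = C1*exp(4*t) + C2*exp(-5*t).
Apply the initial conditions: u(0) = C1 + C2 = 5 and u'(0) = -5*C2 + 4*C1 = -4. Solving gives C1 = 7/3, C2 = 8/3.

u = 7*exp(4*t)/3 + 8*exp(-5*t)/3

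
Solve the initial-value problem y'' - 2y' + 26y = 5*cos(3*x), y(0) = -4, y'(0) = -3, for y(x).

y = -6*sin(3*x)/65 + 17*cos(3*x)/65 - 277*cos(5*x)*exp(x)/65 + 4*exp(x)*sin(5*x)/13

Characteristic equation r² - 2r + 26 = 0 has discriminant (-2)² - 4·(26) = -100 < 0, so r = 1 ± 5i.
Hence y_h = C1*cos(5*x)*exp(x) + C2*exp(x)*sin(5*x).
Try y_p = A*cos(3*x) + B*sin(3*x). Substituting and equating the coefficients of cos(3x) and sin(3x) gives A = 17/65, B = -6/65, so y_p = -6*sin(3*x)/65 + 17*cos(3*x)/65.
General solution: y = -6*sin(3*x)/65 + 17*cos(3*x)/65 + C1*cos(5*x)*exp(x) + C2*exp(x)*sin(5*x).
Apply the initial conditions: y(0) = 17/65 + C1 = -4 and y'(0) = -18/65 + C1 + 5*C2 = -3. Solving gives C1 = -277/65, C2 = 4/13.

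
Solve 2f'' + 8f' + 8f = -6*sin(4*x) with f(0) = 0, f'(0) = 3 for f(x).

Divide through by 2: f'' + 4f' + 4f = -3*sin(4*x).
Characteristic equation r² + 4r + 4 = 0 has discriminant (4)² - 4·(4) = 0, so r = -2 is a repeated root.
Hence f_h = (C1 + C2*x)*exp(-2*x).
Try f_p = A*cos(4*x) + B*sin(4*x). Substituting and equating the coefficients of cos(4x) and sin(4x) gives A = 3/25, B = 9/100, so f_p = 3*cos(4*x)/25 + 9*sin(4*x)/100.
General solution: f = 3*cos(4*x)/25 + 9*sin(4*x)/100 + C1*exp(-2*x) + C2*x*exp(-2*x).
Apply the initial conditions: f(0) = 3/25 + C1 = 0 and f'(0) = 9/25 + C2 - 2*C1 = 3. Solving gives C1 = -3/25, C2 = 12/5.

f = -3*exp(-2*x)/25 + 3*cos(4*x)/25 + 9*sin(4*x)/100 + 12*x*exp(-2*x)/5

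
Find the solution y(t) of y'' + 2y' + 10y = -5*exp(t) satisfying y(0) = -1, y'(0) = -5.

y = -5*exp(t)/13 - 68*exp(-t)*sin(3*t)/39 - 8*cos(3*t)*exp(-t)/13

Characteristic equation r² + 2r + 10 = 0 has discriminant (2)² - 4·(10) = -36 < 0, so r = -1 ± 3i.
Hence y_h = C1*cos(3*t)*exp(-t) + C2*exp(-t)*sin(3*t).
Try y_p = A*exp(t). Substituting into the equation and dividing by exp(t) gives A = -5/13, so y_p = -5*exp(t)/13.
General solution: y = -5*exp(t)/13 + C1*cos(3*t)*exp(-t) + C2*exp(-t)*sin(3*t).
Apply the initial conditions: y(0) = -5/13 + C1 = -1 and y'(0) = -5/13 - C1 + 3*C2 = -5. Solving gives C1 = -8/13, C2 = -68/39.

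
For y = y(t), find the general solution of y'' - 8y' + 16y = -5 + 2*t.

Characteristic equation r² - 8r + 16 = 0 has discriminant (-8)² - 4·(16) = 0, so r = 4 is a repeated root.
Hence y_h = (C1 + C2*t)*exp(4*t).
For the particular solution try y_p = A0 + A1*t. Substituting and matching coefficients of each power of t gives A0 = -1/4, A1 = 1/8, so y_p = -1/4 + t/8.

y = -1/4 + t/8 + C1*exp(4*t) + C2*t*exp(4*t)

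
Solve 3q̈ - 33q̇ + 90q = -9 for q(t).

q = -1/10 + C1*exp(6*t) + C2*exp(5*t)

Divide through by 3: q'' - 11q' + 30q = -3.
Characteristic equation r² - 11r + 30 = 0 factors as (r - 6)(r - 5) = 0, so r = 6, 5.
Hence q_h = C1*exp(6*t) + C2*exp(5*t).
For the particular solution try q_p = A0. Substituting and matching coefficients of each power of t gives A0 = -1/10, so q_p = -1/10.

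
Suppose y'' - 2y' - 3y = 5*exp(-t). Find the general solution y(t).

Characteristic equation r² - 2r - 3 = 0 factors as (r - 3)(r + 1) = 0, so r = 3, -1.
Hence y_h = C1*exp(3*t) + C2*exp(-t).
Since exp(-t) solves the homogeneous equation (r = -1 is a root of multiplicity 1), multiply the trial by t. Try y_p = A*t*exp(-t). Substituting into the equation and dividing by exp(-t) gives A = -5/4, so y_p = -5*t*exp(-t)/4.

y = C1*exp(3*t) + C2*exp(-t) - 5*t*exp(-t)/4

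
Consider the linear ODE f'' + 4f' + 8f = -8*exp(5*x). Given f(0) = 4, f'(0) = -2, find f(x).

f = -8*exp(5*x)/53 + 187*exp(-2*x)*sin(2*x)/53 + 220*cos(2*x)*exp(-2*x)/53

Characteristic equation r² + 4r + 8 = 0 has discriminant (4)² - 4·(8) = -16 < 0, so r = -2 ± 2i.
Hence f_h = C1*cos(2*x)*exp(-2*x) + C2*exp(-2*x)*sin(2*x).
Try f_p = A*exp(5*x). Substituting into the equation and dividing by exp(5*x) gives A = -8/53, so f_p = -8*exp(5*x)/53.
General solution: f = -8*exp(5*x)/53 + C1*cos(2*x)*exp(-2*x) + C2*exp(-2*x)*sin(2*x).
Apply the initial conditions: f(0) = -8/53 + C1 = 4 and f'(0) = -40/53 - 2*C1 + 2*C2 = -2. Solving gives C1 = 220/53, C2 = 187/53.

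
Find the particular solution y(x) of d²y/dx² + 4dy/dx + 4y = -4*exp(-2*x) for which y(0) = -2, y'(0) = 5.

y = -2*exp(-2*x) + x*exp(-2*x) - 2*x**2*exp(-2*x)

Characteristic equation r² + 4r + 4 = 0 has discriminant (4)² - 4·(4) = 0, so r = -2 is a repeated root.
Hence y_h = (C1 + C2*x)*exp(-2*x).
Since exp(-2*x) solves the homogeneous equation (r = -2 is a root of multiplicity 2), multiply the trial by x^2. Try y_p = A*x^2*exp(-2*x). Substituting into the equation and dividing by exp(-2*x) gives A = -2, so y_p = -2*x^2*exp(-2*x).
General solution: y = C1*exp(-2*x) - 2*x^2*exp(-2*x) + C2*x*exp(-2*x).
Apply the initial conditions: y(0) = C1 = -2 and y'(0) = C2 - 2*C1 = 5. Solving gives C1 = -2, C2 = 1.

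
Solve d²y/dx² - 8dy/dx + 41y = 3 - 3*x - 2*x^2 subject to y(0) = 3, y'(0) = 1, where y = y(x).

y = 3967/68921 - 155*x/1681 - 2*x**2/41 - 735908*exp(4*x)*sin(5*x)/344605 + 202796*cos(5*x)*exp(4*x)/68921

Characteristic equation r² - 8r + 41 = 0 has discriminant (-8)² - 4·(41) = -100 < 0, so r = 4 ± 5i.
Hence y_h = C1*cos(5*x)*exp(4*x) + C2*exp(4*x)*sin(5*x).
For the particular solution try y_p = A0 + A1*x + A2*x^2. Substituting and matching coefficients of each power of x gives A0 = 3967/68921, A1 = -155/1681, A2 = -2/41, so y_p = 3967/68921 - 155*x/1681 - 2*x^2/41.
General solution: y = 3967/68921 - 155*x/1681 - 2*x^2/41 + C1*cos(5*x)*exp(4*x) + C2*exp(4*x)*sin(5*x).
Apply the initial conditions: y(0) = 3967/68921 + C1 = 3 and y'(0) = -155/1681 + 4*C1 + 5*C2 = 1. Solving gives C1 = 202796/68921, C2 = -735908/344605.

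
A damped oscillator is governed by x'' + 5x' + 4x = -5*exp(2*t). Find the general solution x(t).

Characteristic equation r² + 5r + 4 = 0 factors as (r + 1)(r + 4) = 0, so r = -1, -4.
Hence x_h = C1*exp(-t) + C2*exp(-4*t).
Try x_p = A*exp(2*t). Substituting into the equation and dividing by exp(2*t) gives A = -5/18, so x_p = -5*exp(2*t)/18.

x = -5*exp(2*t)/18 + C1*exp(-t) + C2*exp(-4*t)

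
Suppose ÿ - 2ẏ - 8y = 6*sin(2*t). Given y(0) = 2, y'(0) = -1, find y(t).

y = -9*sin(2*t)/20 + 3*exp(4*t)/5 + 3*cos(2*t)/20 + 5*exp(-2*t)/4

Characteristic equation r² - 2r - 8 = 0 factors as (r - 4)(r + 2) = 0, so r = 4, -2.
Hence y_h = C1*exp(4*t) + C2*exp(-2*t).
Try y_p = A*cos(2*t) + B*sin(2*t). Substituting and equating the coefficients of cos(2t) and sin(2t) gives A = 3/20, B = -9/20, so y_p = -9*sin(2*t)/20 + 3*cos(2*t)/20.
General solution: y = -9*sin(2*t)/20 + 3*cos(2*t)/20 + C1*exp(4*t) + C2*exp(-2*t).
Apply the initial conditions: y(0) = 3/20 + C1 + C2 = 2 and y'(0) = -9/10 - 2*C2 + 4*C1 = -1. Solving gives C1 = 3/5, C2 = 5/4.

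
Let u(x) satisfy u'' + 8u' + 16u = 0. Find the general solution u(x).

Characteristic equation r² + 8r + 16 = 0 has discriminant (8)² - 4·(16) = 0, so r = -4 is a repeated root.
Hence u_h = (C1 + C2*x)*exp(-4*x).

u = C1*exp(-4*x) + C2*x*exp(-4*x)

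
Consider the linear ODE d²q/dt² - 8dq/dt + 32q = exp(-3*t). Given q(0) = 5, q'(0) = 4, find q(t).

Characteristic equation r² - 8r + 32 = 0 has discriminant (-8)² - 4·(32) = -64 < 0, so r = 4 ± 4i.
Hence q_h = C1*cos(4*t)*exp(4*t) + C2*exp(4*t)*sin(4*t).
Try q_p = A*exp(-3*t). Substituting into the equation and dividing by exp(-3*t) gives A = 1/65, so q_p = exp(-3*t)/65.
General solution: q = exp(-3*t)/65 + C1*cos(4*t)*exp(4*t) + C2*exp(4*t)*sin(4*t).
Apply the initial conditions: q(0) = 1/65 + C1 = 5 and q'(0) = -3/65 + 4*C1 + 4*C2 = 4. Solving gives C1 = 324/65, C2 = -1033/260.

q = exp(-3*t)/65 - 1033*exp(4*t)*sin(4*t)/260 + 324*cos(4*t)*exp(4*t)/65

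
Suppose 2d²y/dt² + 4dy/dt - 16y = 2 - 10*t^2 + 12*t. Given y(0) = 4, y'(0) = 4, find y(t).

y = -5/64 - 7*t/16 + 5*t**2/8 + 83*exp(2*t)/24 + 119*exp(-4*t)/192

Divide through by 2: y'' + 2y' - 8y = 1 - 5*t^2 + 6*t.
Characteristic equation r² + 2r - 8 = 0 factors as (r + 4)(r - 2) = 0, so r = -4, 2.
Hence y_h = C1*exp(-4*t) + C2*exp(2*t).
For the particular solution try y_p = A0 + A1*t + A2*t^2. Substituting and matching coefficients of each power of t gives A0 = -5/64, A1 = -7/16, A2 = 5/8, so y_p = -5/64 - 7*t/16 + 5*t^2/8.
General solution: y = -5/64 - 7*t/16 + 5*t^2/8 + C1*exp(-4*t) + C2*exp(2*t).
Apply the initial conditions: y(0) = -5/64 + C1 + C2 = 4 and y'(0) = -7/16 - 4*C1 + 2*C2 = 4. Solving gives C1 = 119/192, C2 = 83/24.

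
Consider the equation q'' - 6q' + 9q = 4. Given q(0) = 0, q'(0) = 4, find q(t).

q = 4/9 - 4*exp(3*t)/9 + 16*t*exp(3*t)/3

Characteristic equation r² - 6r + 9 = 0 has discriminant (-6)² - 4·(9) = 0, so r = 3 is a repeated root.
Hence q_h = (C1 + C2*t)*exp(3*t).
For the particular solution try q_p = A0. Substituting and matching coefficients of each power of t gives A0 = 4/9, so q_p = 4/9.
General solution: q = 4/9 + C1*exp(3*t) + C2*t*exp(3*t).
Apply the initial conditions: q(0) = 4/9 + C1 = 0 and q'(0) = C2 + 3*C1 = 4. Solving gives C1 = -4/9, C2 = 16/3.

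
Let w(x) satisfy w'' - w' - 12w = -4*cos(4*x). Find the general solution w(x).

Characteristic equation r² - r - 12 = 0 factors as (r - 4)(r + 3) = 0, so r = 4, -3.
Hence w_h = C1*exp(4*x) + C2*exp(-3*x).
Try w_p = A*cos(4*x) + B*sin(4*x). Substituting and equating the coefficients of cos(4x) and sin(4x) gives A = 7/50, B = 1/50, so w_p = sin(4*x)/50 + 7*cos(4*x)/50.

w = sin(4*x)/50 + 7*cos(4*x)/50 + C1*exp(4*x) + C2*exp(-3*x)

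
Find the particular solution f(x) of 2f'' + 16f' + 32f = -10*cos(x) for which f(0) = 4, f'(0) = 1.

Divide through by 2: f'' + 8f' + 16f = -5*cos(x).
Characteristic equation r² + 8r + 16 = 0 has discriminant (8)² - 4·(16) = 0, so r = -4 is a repeated root.
Hence f_h = (C1 + C2*x)*exp(-4*x).
Try f_p = A*cos(x) + B*sin(x). Substituting and equating the coefficients of cos(x) and sin(x) gives A = -75/289, B = -40/289, so f_p = -75*cos(x)/289 - 40*sin(x)/289.
General solution: f = -75*cos(x)/289 - 40*sin(x)/289 + C1*exp(-4*x) + C2*x*exp(-4*x).
Apply the initial conditions: f(0) = -75/289 + C1 = 4 and f'(0) = -40/289 + C2 - 4*C1 = 1. Solving gives C1 = 1231/289, C2 = 309/17.

f = -75*cos(x)/289 - 40*sin(x)/289 + 1231*exp(-4*x)/289 + 309*x*exp(-4*x)/17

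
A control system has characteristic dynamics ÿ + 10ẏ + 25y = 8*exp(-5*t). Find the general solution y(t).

Characteristic equation r² + 10r + 25 = 0 has discriminant (10)² - 4·(25) = 0, so r = -5 is a repeated root.
Hence y_h = (C1 + C2*t)*exp(-5*t).
Since exp(-5*t) solves the homogeneous equation (r = -5 is a root of multiplicity 2), multiply the trial by t^2. Try y_p = A*t^2*exp(-5*t). Substituting into the equation and dividing by exp(-5*t) gives A = 4, so y_p = 4*t^2*exp(-5*t).

y = C1*exp(-5*t) + 4*t**2*exp(-5*t) + C2*t*exp(-5*t)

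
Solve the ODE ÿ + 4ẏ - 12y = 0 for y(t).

Characteristic equation r² + 4r - 12 = 0 factors as (r + 6)(r - 2) = 0, so r = -6, 2.
Hence y_h = C1*exp(-6*t) + C2*exp(2*t).

y = C1*exp(-6*t) + C2*exp(2*t)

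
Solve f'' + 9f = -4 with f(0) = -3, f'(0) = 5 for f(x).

f = -4/9 - 23*cos(3*x)/9 + 5*sin(3*x)/3

Characteristic equation r² + 9 = 0 has discriminant (0)² - 4·(9) = -36 < 0, so r = ± 3i.
Hence f_h = C1*cos(3*x) + C2*sin(3*x).
For the particular solution try f_p = A0. Substituting and matching coefficients of each power of x gives A0 = -4/9, so f_p = -4/9.
General solution: f = -4/9 + C1*cos(3*x) + C2*sin(3*x).
Apply the initial conditions: f(0) = -4/9 + C1 = -3 and f'(0) = 3*C2 = 5. Solving gives C1 = -23/9, C2 = 5/3.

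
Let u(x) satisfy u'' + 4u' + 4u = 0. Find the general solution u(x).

u = C1*exp(-2*x) + C2*x*exp(-2*x)

Characteristic equation r² + 4r + 4 = 0 has discriminant (4)² - 4·(4) = 0, so r = -2 is a repeated root.
Hence u_h = (C1 + C2*x)*exp(-2*x).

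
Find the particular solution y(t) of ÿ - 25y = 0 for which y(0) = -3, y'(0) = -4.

y = -19*exp(5*t)/10 - 11*exp(-5*t)/10

Characteristic equation r² - 25 = 0 factors as (r - 5)(r + 5) = 0, so r = 5, -5.
Hence y_h = C1*exp(5*t) + C2*exp(-5*t).
Apply the initial conditions: y(0) = C1 + C2 = -3 and y'(0) = -5*C2 + 5*C1 = -4. Solving gives C1 = -19/10, C2 = -11/10.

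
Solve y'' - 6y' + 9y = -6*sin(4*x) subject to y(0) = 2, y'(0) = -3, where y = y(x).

y = -144*cos(4*x)/625 + 42*sin(4*x)/625 + 1394*exp(3*x)/625 - 249*x*exp(3*x)/25

Characteristic equation r² - 6r + 9 = 0 has discriminant (-6)² - 4·(9) = 0, so r = 3 is a repeated root.
Hence y_h = (C1 + C2*x)*exp(3*x).
Try y_p = A*cos(4*x) + B*sin(4*x). Substituting and equating the coefficients of cos(4x) and sin(4x) gives A = -144/625, B = 42/625, so y_p = -144*cos(4*x)/625 + 42*sin(4*x)/625.
General solution: y = -144*cos(4*x)/625 + 42*sin(4*x)/625 + C1*exp(3*x) + C2*x*exp(3*x).
Apply the initial conditions: y(0) = -144/625 + C1 = 2 and y'(0) = 168/625 + C2 + 3*C1 = -3. Solving gives C1 = 1394/625, C2 = -249/25.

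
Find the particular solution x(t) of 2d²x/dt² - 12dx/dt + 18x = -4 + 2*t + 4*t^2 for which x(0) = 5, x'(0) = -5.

Divide through by 2: x'' - 6x' + 9x = -2 + t + 2*t^2.
Characteristic equation r² - 6r + 9 = 0 has discriminant (-6)² - 4·(9) = 0, so r = 3 is a repeated root.
Hence x_h = (C1 + C2*t)*exp(3*t).
For the particular solution try x_p = A0 + A1*t + A2*t^2. Substituting and matching coefficients of each power of t gives A0 = 0, A1 = 11/27, A2 = 2/9, so x_p = 2*t^2/9 + 11*t/27.
General solution: x = 2*t^2/9 + 11*t/27 + C1*exp(3*t) + C2*t*exp(3*t).
Apply the initial conditions: x(0) = C1 = 5 and x'(0) = 11/27 + C2 + 3*C1 = -5. Solving gives C1 = 5, C2 = -551/27.

x = 5*exp(3*t) + 2*t**2/9 + 11*t/27 - 551*t*exp(3*t)/27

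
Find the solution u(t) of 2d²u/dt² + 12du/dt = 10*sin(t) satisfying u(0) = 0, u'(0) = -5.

u = -30*cos(t)/37 - 5*sin(t)/37 + 30*exp(-6*t)/37

Divide through by 2: u'' + 6u' = 5*sin(t).
Characteristic equation r² + 6r = 0 factors as (r + 6)r = 0, so r = -6, 0.
Hence u_h = C1*exp(-6*t) + C2.
Try u_p = A*cos(t) + B*sin(t). Substituting and equating the coefficients of cos(t) and sin(t) gives A = -30/37, B = -5/37, so u_p = -30*cos(t)/37 - 5*sin(t)/37.
General solution: u = C2 - 30*cos(t)/37 - 5*sin(t)/37 + C1*exp(-6*t).
Apply the initial conditions: u(0) = -30/37 + C1 + C2 = 0 and u'(0) = -5/37 - 6*C1 = -5. Solving gives C1 = 30/37, C2 = 0.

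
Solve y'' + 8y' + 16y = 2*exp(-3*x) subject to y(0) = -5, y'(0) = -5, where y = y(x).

y = -7*exp(-4*x) + 2*exp(-3*x) - 27*x*exp(-4*x)

Characteristic equation r² + 8r + 16 = 0 has discriminant (8)² - 4·(16) = 0, so r = -4 is a repeated root.
Hence y_h = (C1 + C2*x)*exp(-4*x).
Try y_p = A*exp(-3*x). Substituting into the equation and dividing by exp(-3*x) gives A = 2, so y_p = 2*exp(-3*x).
General solution: y = 2*exp(-3*x) + C1*exp(-4*x) + C2*x*exp(-4*x).
Apply the initial conditions: y(0) = 2 + C1 = -5 and y'(0) = -6 + C2 - 4*C1 = -5. Solving gives C1 = -7, C2 = -27.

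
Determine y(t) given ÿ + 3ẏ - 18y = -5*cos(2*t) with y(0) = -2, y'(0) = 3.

Characteristic equation r² + 3r - 18 = 0 factors as (r + 6)(r - 3) = 0, so r = -6, 3.
Hence y_h = C1*exp(-6*t) + C2*exp(3*t).
Try y_p = A*cos(2*t) + B*sin(2*t). Substituting and equating the coefficients of cos(2t) and sin(2t) gives A = 11/52, B = -3/52, so y_p = -3*sin(2*t)/52 + 11*cos(2*t)/52.
General solution: y = -3*sin(2*t)/52 + 11*cos(2*t)/52 + C1*exp(-6*t) + C2*exp(3*t).
Apply the initial conditions: y(0) = 11/52 + C1 + C2 = -2 and y'(0) = -3/26 - 6*C1 + 3*C2 = 3. Solving gives C1 = -13/12, C2 = -44/39.

y = -44*exp(3*t)/39 - 13*exp(-6*t)/12 - 3*sin(2*t)/52 + 11*cos(2*t)/52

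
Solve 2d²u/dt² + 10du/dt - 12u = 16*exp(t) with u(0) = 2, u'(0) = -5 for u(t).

Divide through by 2: u'' + 5u' - 6u = 8*exp(t).
Characteristic equation r² + 5r - 6 = 0 factors as (r - 1)(r + 6) = 0, so r = 1, -6.
Hence u_h = C1*exp(t) + C2*exp(-6*t).
Since exp(t) solves the homogeneous equation (r = 1 is a root of multiplicity 1), multiply the trial by t. Try u_p = A*t*exp(t). Substituting into the equation and dividing by exp(t) gives A = 8/7, so u_p = 8*t*exp(t)/7.
General solution: u = C1*exp(t) + C2*exp(-6*t) + 8*t*exp(t)/7.
Apply the initial conditions: u(0) = C1 + C2 = 2 and u'(0) = 8/7 + C1 - 6*C2 = -5. Solving gives C1 = 41/49, C2 = 57/49.

u = 41*exp(t)/49 + 57*exp(-6*t)/49 + 8*t*exp(t)/7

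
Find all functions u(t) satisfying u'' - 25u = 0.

Characteristic equation r² - 25 = 0 factors as (r - 5)(r + 5) = 0, so r = 5, -5.
Hence u_h = C1*exp(5*t) + C2*exp(-5*t).

u = C1*exp(5*t) + C2*exp(-5*t)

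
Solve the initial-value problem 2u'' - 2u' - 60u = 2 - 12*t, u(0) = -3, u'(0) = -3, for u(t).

u = -1/25 - 364*exp(-5*t)/275 - 18*exp(6*t)/11 + t/5

Divide through by 2: u'' - u' - 30u = 1 - 6*t.
Characteristic equation r² - r - 30 = 0 factors as (r + 5)(r - 6) = 0, so r = -5, 6.
Hence u_h = C1*exp(-5*t) + C2*exp(6*t).
For the particular solution try u_p = A0 + A1*t. Substituting and matching coefficients of each power of t gives A0 = -1/25, A1 = 1/5, so u_p = -1/25 + t/5.
General solution: u = -1/25 + t/5 + C1*exp(-5*t) + C2*exp(6*t).
Apply the initial conditions: u(0) = -1/25 + C1 + C2 = -3 and u'(0) = 1/5 - 5*C1 + 6*C2 = -3. Solving gives C1 = -364/275, C2 = -18/11.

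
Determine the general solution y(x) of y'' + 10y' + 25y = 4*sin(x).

y = -10*cos(x)/169 + 24*sin(x)/169 + C1*exp(-5*x) + C2*x*exp(-5*x)

Characteristic equation r² + 10r + 25 = 0 has discriminant (10)² - 4·(25) = 0, so r = -5 is a repeated root.
Hence y_h = (C1 + C2*x)*exp(-5*x).
Try y_p = A*cos(x) + B*sin(x). Substituting and equating the coefficients of cos(x) and sin(x) gives A = -10/169, B = 24/169, so y_p = -10*cos(x)/169 + 24*sin(x)/169.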